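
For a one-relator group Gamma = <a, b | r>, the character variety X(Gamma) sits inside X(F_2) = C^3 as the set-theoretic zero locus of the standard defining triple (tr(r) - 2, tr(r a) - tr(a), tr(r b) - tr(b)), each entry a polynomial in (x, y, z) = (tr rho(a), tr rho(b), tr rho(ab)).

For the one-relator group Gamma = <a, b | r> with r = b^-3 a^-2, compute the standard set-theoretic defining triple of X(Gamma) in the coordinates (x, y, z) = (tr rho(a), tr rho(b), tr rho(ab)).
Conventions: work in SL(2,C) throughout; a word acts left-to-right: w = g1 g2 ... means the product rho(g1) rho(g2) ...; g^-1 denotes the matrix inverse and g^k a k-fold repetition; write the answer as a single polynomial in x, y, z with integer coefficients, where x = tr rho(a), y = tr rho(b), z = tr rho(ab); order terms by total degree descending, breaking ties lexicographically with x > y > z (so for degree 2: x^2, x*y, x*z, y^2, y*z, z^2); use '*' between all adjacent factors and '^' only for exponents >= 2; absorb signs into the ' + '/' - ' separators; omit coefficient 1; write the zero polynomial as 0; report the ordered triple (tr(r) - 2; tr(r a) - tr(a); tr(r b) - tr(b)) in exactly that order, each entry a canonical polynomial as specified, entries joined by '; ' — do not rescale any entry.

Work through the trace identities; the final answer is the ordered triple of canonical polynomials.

x*y^2*z - x^2*y - y^3 - x*z + 3*y - 2; y^2*z - x*y - x - z; x*y*z - x^2 - y^2 - y + 2

and trace(a^-1) = trace(a) = x
and trace(a^-1 b) = trace(b)*trace(a) - trace(b a) = x*y - z
next, trace(a^-1 b^-1) = trace(a^-1)*trace(b) - trace(a^-1 b) = z
trace(b^-2 a^-1) = trace(a^-1 b^-1)*trace(b) - trace(a^-1) = y*z - x
and trace(a^-1 b^-3) = trace(b^-2 a^-1)*trace(b) - trace(b^-2 a^-1 b) = y^2*z - x*y - z
and trace(b^-2) = trace(b^-1)*trace(b) - trace(1) = y^2 - 2
trace(b^-3) = trace(b^-2)*trace(b) - trace(b^-1) = y^3 - 3*y
next, trace(b^-3 a^-2) = trace(a^-1 b^-3)*trace(a) - trace(a^-1 b^-3 a) = x*y^2*z - x^2*y - y^3 - x*z + 3*y
trace(b^-2 a^-2) = trace(a^-1 b^-2)*trace(a) - trace(a^-1 b^-2 a)  (eliminate a^-1) = x*y*z - x^2 - y^2 + 2
assemble the triple (trace(r) - 2; trace(r a) - x; trace(r b) - y)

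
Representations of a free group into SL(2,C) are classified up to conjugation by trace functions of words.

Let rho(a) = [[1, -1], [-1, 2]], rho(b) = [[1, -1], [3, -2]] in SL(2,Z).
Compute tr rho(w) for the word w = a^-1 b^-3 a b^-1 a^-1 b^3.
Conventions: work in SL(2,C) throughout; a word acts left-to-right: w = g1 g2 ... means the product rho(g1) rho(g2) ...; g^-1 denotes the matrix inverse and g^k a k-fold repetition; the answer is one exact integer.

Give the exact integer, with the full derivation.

-5

rho(a^-1) = [[2, 1], [1, 1]]
... * rho(b^-1) = [[-2, 1], [-3, 1]]  ->  [[-7, 3], [-5, 2]]
... * rho(b^-1) = [[-2, 1], [-3, 1]]  ->  [[5, -4], [4, -3]]
... * rho(b^-1) = [[-2, 1], [-3, 1]]  ->  [[2, 1], [1, 1]]
... * rho(a) = [[1, -1], [-1, 2]]  ->  [[1, 0], [0, 1]]
... * rho(b^-1) = [[-2, 1], [-3, 1]]  ->  [[-2, 1], [-3, 1]]
... * rho(a^-1) = [[2, 1], [1, 1]]  ->  [[-3, -1], [-5, -2]]
... * rho(b) = [[1, -1], [3, -2]]  ->  [[-6, 5], [-11, 9]]
... * rho(b) = [[1, -1], [3, -2]]  ->  [[9, -4], [16, -7]]
... * rho(b) = [[1, -1], [3, -2]]  ->  [[-3, -1], [-5, -2]]
tr = -3 + -2 = -5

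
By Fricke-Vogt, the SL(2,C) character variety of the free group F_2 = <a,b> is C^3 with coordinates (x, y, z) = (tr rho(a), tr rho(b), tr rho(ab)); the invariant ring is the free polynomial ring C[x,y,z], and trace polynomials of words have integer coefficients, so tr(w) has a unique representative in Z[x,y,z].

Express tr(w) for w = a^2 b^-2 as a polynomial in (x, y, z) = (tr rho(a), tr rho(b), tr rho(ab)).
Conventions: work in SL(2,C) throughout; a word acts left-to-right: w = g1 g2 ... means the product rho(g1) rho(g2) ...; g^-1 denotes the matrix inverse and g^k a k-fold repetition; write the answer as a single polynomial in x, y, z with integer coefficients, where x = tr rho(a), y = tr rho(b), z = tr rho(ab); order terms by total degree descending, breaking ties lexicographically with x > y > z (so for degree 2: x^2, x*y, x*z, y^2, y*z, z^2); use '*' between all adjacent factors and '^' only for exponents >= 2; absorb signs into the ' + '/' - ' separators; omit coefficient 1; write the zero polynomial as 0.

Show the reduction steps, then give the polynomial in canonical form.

trace(a^2) = trace(a) trace(a) - trace(1) = x^2 - 2
trace(a^2 b) = trace(a) trace(b a) - trace(b) = x*z - y
trace(a^2 b^-1) = trace(a^2) trace(b) - trace(a^2 b) = x^2*y - x*z - y
trace(a^2 b^-2) = trace(a^2 b^-1) trace(b) - trace(a^2) = x^2*y^2 - x*y*z - x^2 - y^2 + 2

x^2*y^2 - x*y*z - x^2 - y^2 + 2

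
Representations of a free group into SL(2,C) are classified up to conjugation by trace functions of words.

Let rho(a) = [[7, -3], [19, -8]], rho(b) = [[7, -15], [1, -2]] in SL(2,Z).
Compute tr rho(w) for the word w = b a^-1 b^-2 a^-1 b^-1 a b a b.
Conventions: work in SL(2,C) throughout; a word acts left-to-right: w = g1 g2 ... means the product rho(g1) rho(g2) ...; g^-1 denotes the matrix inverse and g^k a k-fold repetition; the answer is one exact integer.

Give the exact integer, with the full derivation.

60411310598

rho(b) = [[7, -15], [1, -2]]
... * rho(a^-1) = [[-8, 3], [-19, 7]]  ->  [[229, -84], [30, -11]]
... * rho(b^-1) = [[-2, 15], [-1, 7]]  ->  [[-374, 2847], [-49, 373]]
... * rho(b^-1) = [[-2, 15], [-1, 7]]  ->  [[-2099, 14319], [-275, 1876]]
... * rho(a^-1) = [[-8, 3], [-19, 7]]  ->  [[-255269, 93936], [-33444, 12307]]
... * rho(b^-1) = [[-2, 15], [-1, 7]]  ->  [[416602, -3171483], [54581, -415511]]
... * rho(a) = [[7, -3], [19, -8]]  ->  [[-57341963, 24122058], [-7512642, 3160345]]
... * rho(b) = [[7, -15], [1, -2]]  ->  [[-377271683, 811885329], [-49428149, 106368940]]
... * rho(a) = [[7, -3], [19, -8]]  ->  [[12784919470, -5363267583], [1675012817, -702667073]]
... * rho(b) = [[7, -15], [1, -2]]  ->  [[84131168707, -181047256884], [11022422646, -23719858109]]
tr = 84131168707 + -23719858109 = 60411310598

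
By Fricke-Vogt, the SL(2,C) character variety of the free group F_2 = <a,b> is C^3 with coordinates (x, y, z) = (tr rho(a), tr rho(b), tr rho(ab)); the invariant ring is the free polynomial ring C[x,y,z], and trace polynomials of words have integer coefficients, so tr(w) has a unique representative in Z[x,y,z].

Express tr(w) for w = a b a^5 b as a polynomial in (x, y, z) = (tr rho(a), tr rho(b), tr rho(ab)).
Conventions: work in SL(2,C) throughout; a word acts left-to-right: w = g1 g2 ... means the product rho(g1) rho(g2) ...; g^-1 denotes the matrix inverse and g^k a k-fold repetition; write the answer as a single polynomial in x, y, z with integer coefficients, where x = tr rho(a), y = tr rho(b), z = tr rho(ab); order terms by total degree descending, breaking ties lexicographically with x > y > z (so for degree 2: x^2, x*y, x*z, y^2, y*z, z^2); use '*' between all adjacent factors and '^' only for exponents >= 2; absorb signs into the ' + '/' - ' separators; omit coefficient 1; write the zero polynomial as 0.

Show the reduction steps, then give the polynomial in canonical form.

x^4*z^2 - x^3*y*z - x^4 - 3*x^2*z^2 + 2*x*y*z + 4*x^2 + z^2 - 2

next, tr(b a b a) = tr(a b) tr(a b) - tr(1) = z^2 - 2
next, tr(b a b) = tr(b) tr(a b) - tr(a) = y*z - x
tr(a b a b a) = tr(a) tr(b a b a) - tr(b a b) = x*z^2 - y*z - x
tr(b a b a^3) = tr(a) tr(a b a b a) - tr(a b a b) = x^2*z^2 - x*y*z - x^2 - z^2 + 2
and tr(a^2 b a b a^2) = tr(a) tr(b a b a^3) - tr(b a b a^2) = x^3*z^2 - x^2*y*z - x^3 - 2*x*z^2 + y*z + 3*x
and tr(a b a^5 b) = tr(a) tr(a^2 b a b a^2) - tr(a^2 b a b a) = x^4*z^2 - x^3*y*z - x^4 - 3*x^2*z^2 + 2*x*y*z + 4*x^2 + z^2 - 2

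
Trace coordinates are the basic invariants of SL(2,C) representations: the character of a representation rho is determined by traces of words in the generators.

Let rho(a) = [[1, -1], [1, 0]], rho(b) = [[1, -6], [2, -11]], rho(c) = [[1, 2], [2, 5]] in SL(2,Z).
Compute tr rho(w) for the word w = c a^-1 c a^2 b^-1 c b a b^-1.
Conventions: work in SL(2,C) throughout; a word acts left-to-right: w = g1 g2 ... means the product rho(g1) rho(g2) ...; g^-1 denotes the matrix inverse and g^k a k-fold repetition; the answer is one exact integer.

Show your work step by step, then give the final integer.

-1925

rho(c) = [[1, 2], [2, 5]]
... * rho(a^-1) = [[0, 1], [-1, 1]]  ->  [[-2, 3], [-5, 7]]
... * rho(c) = [[1, 2], [2, 5]]  ->  [[4, 11], [9, 25]]
... * rho(a) = [[1, -1], [1, 0]]  ->  [[15, -4], [34, -9]]
... * rho(a) = [[1, -1], [1, 0]]  ->  [[11, -15], [25, -34]]
... * rho(b^-1) = [[-11, 6], [-2, 1]]  ->  [[-91, 51], [-207, 116]]
... * rho(c) = [[1, 2], [2, 5]]  ->  [[11, 73], [25, 166]]
... * rho(b) = [[1, -6], [2, -11]]  ->  [[157, -869], [357, -1976]]
... * rho(a) = [[1, -1], [1, 0]]  ->  [[-712, -157], [-1619, -357]]
... * rho(b^-1) = [[-11, 6], [-2, 1]]  ->  [[8146, -4429], [18523, -10071]]
tr = 8146 + -10071 = -1925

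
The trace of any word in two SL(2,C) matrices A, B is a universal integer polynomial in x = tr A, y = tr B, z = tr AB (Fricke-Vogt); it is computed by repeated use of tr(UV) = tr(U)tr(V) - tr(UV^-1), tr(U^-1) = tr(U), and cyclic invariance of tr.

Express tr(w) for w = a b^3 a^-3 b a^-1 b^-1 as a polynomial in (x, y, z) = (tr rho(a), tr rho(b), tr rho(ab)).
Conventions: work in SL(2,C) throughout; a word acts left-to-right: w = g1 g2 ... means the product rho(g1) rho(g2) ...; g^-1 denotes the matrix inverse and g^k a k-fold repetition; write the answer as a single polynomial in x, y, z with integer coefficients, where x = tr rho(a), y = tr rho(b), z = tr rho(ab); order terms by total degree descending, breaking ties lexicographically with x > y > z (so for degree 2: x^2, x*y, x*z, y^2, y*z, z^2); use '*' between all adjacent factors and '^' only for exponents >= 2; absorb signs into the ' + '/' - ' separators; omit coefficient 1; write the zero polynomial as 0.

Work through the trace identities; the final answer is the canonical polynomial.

tr(a b^2) = tr(b) * tr(a b) - tr(a) = y*z - x
tr(a b^3) = tr(b) * tr(a b^2) - tr(a b) = y^2*z - x*y - z
tr(a^2 b) = tr(a) * tr(b a) - tr(b) = x*z - y
tr(a^2) = tr(a) * tr(a) - tr(1) = x^2 - 2
tr(a^2 b^2) = tr(b) * tr(a^2 b) - tr(a^2) = x*y*z - x^2 - y^2 + 2
tr(a^2 b^3) = tr(b) * tr(a^2 b^2) - tr(a^2 b) = x*y^2*z - x^2*y - y^3 - x*z + 3*y
tr(a b^4 a) = tr(b) * tr(a^2 b^3) - tr(a^2 b^2) = x*y^3*z - x^2*y^2 - y^4 - 2*x*y*z + x^2 + 4*y^2 - 2
tr(a b a b) = tr(b a) * tr(b a) - tr(1) = z^2 - 2
tr(a b a b^2) = tr(b) * tr(a b a b) - tr(a b a) = y*z^2 - x*z - y
tr(b a b a b^2) = tr(b) * tr(a b a b^2) - tr(a b a b) = y^2*z^2 - x*y*z - y^2 - z^2 + 2
tr(a b^4 a b) = tr(b) * tr(b a b a b^2) - tr(b a b a b) = y^3*z^2 - x*y^2*z - y^3 - 2*y*z^2 + x*z + 3*y
tr(b^-1 a b^4 a) = tr(a b^4 a) * tr(b) - tr(a b^4 a b) = x*y^4*z - x^2*y^3 - y^5 - y^3*z^2 - x*y^2*z + x^2*y + 5*y^3 + 2*y*z^2 - x*z - 5*y
tr(b a^-1 b^-1 a b^3) = tr(b^-1 a b^4) * tr(a) - tr(b^-1 a b^4 a) = -x*y^4*z + x^2*y^3 + y^5 + y^3*z^2 + 2*x*y^2*z - 2*x^2*y - 5*y^3 - 2*y*z^2 + 5*y
tr(b^3 a b) = tr(b) * tr(b a b^2) - tr(b a b) = y^3*z - x*y^2 - 2*y*z + x
tr(b a b^3 a b) = tr(b) * tr(a b^3 a b) - tr(a b^3 a) = y^3*z^2 - 2*x*y^2*z + x^2*y - y*z^2 + x*z - y
tr(a b a b a b) = tr(a b) * tr(a b a b) - tr(a^-1 b^-1) = z^3 - 3*z
tr(a b a b a) = tr(a) * tr(b a b a) - tr(b a b) = x*z^2 - y*z - x
tr(b a b a b a b) = tr(b) * tr(a b a b a b) - tr(a b a b a) = y*z^3 - x*z^2 - 2*y*z + x
tr(b a b^3 a b a) = tr(b) * tr(b a b a b a b) - tr(b a b a b a) = y^2*z^3 - x*y*z^2 - 2*y^2*z - z^3 + x*y + 3*z
tr(a b^3 a b a^-1 b) = tr(b a b^3 a b) * tr(a) - tr(b a b^3 a b a) = x*y^3*z^2 - 2*x^2*y^2*z - y^2*z^3 + x^3*y + x^2*z + 2*y^2*z + z^3 - 2*x*y - 3*z
tr(b a^-1 b^-1 a b^3 a) = tr(a b^3 a b a^-1) * tr(b) - tr(a b^3 a b a^-1 b) = -x*y^3*z^2 + 2*x^2*y^2*z + y^4*z + y^2*z^3 - x^3*y - x*y^3 - x^2*z - 4*y^2*z - z^3 + 3*x*y + 3*z
tr(a^-1 b a^-1 b^-1 a b^3) = tr(b a^-1 b^-1 a b^3) * tr(a) - tr(b a^-1 b^-1 a b^3 a) = -x^2*y^4*z + x^3*y^3 + x*y^5 + 2*x*y^3*z^2 - y^4*z - y^2*z^3 - x^3*y - 4*x*y^3 - 2*x*y*z^2 + x^2*z + 4*y^2*z + z^3 + 2*x*y - 3*z
tr(b a^-1 b^-1 a b^3 a^-2) = tr(a^-1 b a^-1 b^-1 a b^3) * tr(a) - tr(a^-1 b a^-1 b^-1 a b^3 a) = -x^3*y^4*z + x^4*y^3 + x^2*y^5 + 2*x^2*y^3*z^2 - x*y^2*z^3 - x^4*y - 5*x^2*y^3 - 2*x^2*y*z^2 - y^5 - y^3*z^2 + x^3*z + 2*x*y^2*z + x*z^3 + 4*x^2*y + 5*y^3 + 2*y*z^2 - 3*x*z - 5*y
tr(a b^3 a^-3 b a^-1 b^-1) = tr(b a^-1 b^-1 a b^3 a^-2) * tr(a) - tr(b a^-1 b^-1 a b^3 a^-1) = -x^4*y^4*z + x^5*y^3 + x^3*y^5 + 2*x^3*y^3*z^2 + x^2*y^4*z - x^2*y^2*z^3 - x^5*y - 6*x^3*y^3 - 2*x^3*y*z^2 - 2*x*y^5 - 3*x*y^3*z^2 + x^4*z + 2*x^2*y^2*z + x^2*z^3 + y^4*z + y^2*z^3 + 5*x^3*y + 9*x*y^3 + 4*x*y*z^2 - 4*x^2*z - 4*y^2*z - z^3 - 7*x*y + 3*z

-x^4*y^4*z + x^5*y^3 + x^3*y^5 + 2*x^3*y^3*z^2 + x^2*y^4*z - x^2*y^2*z^3 - x^5*y - 6*x^3*y^3 - 2*x^3*y*z^2 - 2*x*y^5 - 3*x*y^3*z^2 + x^4*z + 2*x^2*y^2*z + x^2*z^3 + y^4*z + y^2*z^3 + 5*x^3*y + 9*x*y^3 + 4*x*y*z^2 - 4*x^2*z - 4*y^2*z - z^3 - 7*x*y + 3*z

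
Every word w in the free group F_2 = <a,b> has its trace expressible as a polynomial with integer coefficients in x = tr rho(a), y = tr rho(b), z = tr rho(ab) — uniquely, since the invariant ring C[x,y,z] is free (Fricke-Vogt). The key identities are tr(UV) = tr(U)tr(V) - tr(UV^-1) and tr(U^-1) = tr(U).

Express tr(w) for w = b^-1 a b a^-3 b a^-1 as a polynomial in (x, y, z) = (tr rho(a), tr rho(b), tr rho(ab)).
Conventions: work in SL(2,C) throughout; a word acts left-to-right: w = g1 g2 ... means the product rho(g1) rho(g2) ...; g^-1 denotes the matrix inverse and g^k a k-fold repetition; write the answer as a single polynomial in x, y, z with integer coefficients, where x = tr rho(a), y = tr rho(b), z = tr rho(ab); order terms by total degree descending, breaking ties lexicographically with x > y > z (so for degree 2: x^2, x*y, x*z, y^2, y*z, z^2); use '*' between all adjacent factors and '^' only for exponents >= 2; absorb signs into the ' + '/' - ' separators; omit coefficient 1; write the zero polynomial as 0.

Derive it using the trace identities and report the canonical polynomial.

-x^4*y^2*z + x^5*y + x^3*y^3 + 2*x^3*y*z^2 - x^4*z + x^2*y^2*z - x^2*z^3 - 5*x^3*y - 2*x*y^3 - 3*x*y*z^2 + 4*x^2*z + y^2*z + z^3 + 6*x*y - 3*z

and trace(b a^-1) = trace(b) * trace(a) - trace(b a) = x*y - z
trace(b^2 a) = trace(b) * trace(a b) - trace(a) = y*z - x
trace(b^2) = trace(b) * trace(b) - trace(1) = y^2 - 2
next, trace(b a^2 b) = trace(a) * trace(b^2 a) - trace(b^2) = x*y*z - x^2 - y^2 + 2
and trace(b a b a) = trace(b a) * trace(b a) - trace(1)   [split at repeated b] = z^2 - 2
trace(b a^2 b a) = trace(a) * trace(b a b a) - trace(b a b) = x*z^2 - y*z - x
next, trace(b a^2 b a^-1) = trace(b a^2 b) * trace(a) - trace(b a^2 b a) = x^2*y*z - x^3 - x*y^2 - x*z^2 + y*z + 3*x
trace(a b a^-2 b a) = trace(b a^2 b a^-1) * trace(a) - trace(b a^2 b) = x^3*y*z - x^4 - x^2*y^2 - x^2*z^2 + 4*x^2 + y^2 - 2
trace(a b a) = trace(a) * trace(b a) - trace(b) = x*z - y
trace(b a b a b) = trace(b) * trace(a b a b) - trace(a b a) = y*z^2 - x*z - y
and trace(b a b a b a) = trace(b a b a) * trace(b a) - trace(a b)   [split at repeated b] = z^3 - 3*z
and trace(b a b a b a^-1) = trace(b a b a b) * trace(a) - trace(b a b a b a) = x*y*z^2 - x^2*z - z^3 - x*y + 3*z
next, trace(a b a^-2 b a b) = trace(b a b a b a^-1) * trace(a) - trace(b a b a b) = x^2*y*z^2 - x^3*z - x*z^3 - x^2*y - y*z^2 + 4*x*z + y
and trace(b^-1 a b a^-2 b a) = trace(a b a^-2 b a) * trace(b) - trace(a b a^-2 b a b) = x^3*y^2*z - x^4*y - x^2*y^3 - 2*x^2*y*z^2 + x^3*z + x*z^3 + 5*x^2*y + y^3 + y*z^2 - 4*x*z - 3*y
next, trace(a^-1 b a^-1 b^-1 a b a^-1) = trace(b^-1 a b a^-2 b) * trace(a) - trace(b^-1 a b a^-2 b a) = -x^3*y^2*z + x^4*y + x^2*y^3 + 2*x^2*y*z^2 - x^3*z - x*z^3 - 4*x^2*y - y^3 - y*z^2 + 3*x*z + 3*y
and trace(b^-1 a b^2 a) = trace(a b^2 a) * trace(b) - trace(a b^2 a b) = x*y^2*z - x^2*y - y^3 - y*z^2 + x*z + 3*y
and trace(b a^-1 b^-1 a b) = trace(b^-1 a b^2) * trace(a) - trace(b^-1 a b^2 a) = -x*y^2*z + x^2*y + y^3 + y*z^2 - 3*y
and trace(b a^-1 b^-1 a b a) = trace(a b a b a^-1) * trace(b) - trace(a b a b a^-1 b) = -x*y*z^2 + x^2*z + y^2*z + z^3 - 3*z
trace(a^-1 b a^-1 b^-1 a b) = trace(b a^-1 b^-1 a b) * trace(a) - trace(b a^-1 b^-1 a b a) = -x^2*y^2*z + x^3*y + x*y^3 + 2*x*y*z^2 - x^2*z - y^2*z - z^3 - 3*x*y + 3*z
trace(b^-1 a b a^-3 b a^-1) = trace(a^-1 b a^-1 b^-1 a b a^-1) * trace(a) - trace(a^-1 b a^-1 b^-1 a b) = -x^4*y^2*z + x^5*y + x^3*y^3 + 2*x^3*y*z^2 - x^4*z + x^2*y^2*z - x^2*z^3 - 5*x^3*y - 2*x*y^3 - 3*x*y*z^2 + 4*x^2*z + y^2*z + z^3 + 6*x*y - 3*z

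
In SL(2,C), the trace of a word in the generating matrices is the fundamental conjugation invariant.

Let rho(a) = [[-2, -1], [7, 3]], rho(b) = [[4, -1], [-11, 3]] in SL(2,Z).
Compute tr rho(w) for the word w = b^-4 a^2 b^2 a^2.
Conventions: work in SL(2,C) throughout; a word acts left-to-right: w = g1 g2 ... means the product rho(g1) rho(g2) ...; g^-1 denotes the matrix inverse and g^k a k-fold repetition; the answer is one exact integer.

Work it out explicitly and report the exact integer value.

rho(b^-1) = [[3, 1], [11, 4]]
... * rho(b^-1) = [[3, 1], [11, 4]]  ->  [[20, 7], [77, 27]]
... * rho(b^-1) = [[3, 1], [11, 4]]  ->  [[137, 48], [528, 185]]
... * rho(b^-1) = [[3, 1], [11, 4]]  ->  [[939, 329], [3619, 1268]]
... * rho(a) = [[-2, -1], [7, 3]]  ->  [[425, 48], [1638, 185]]
... * rho(a) = [[-2, -1], [7, 3]]  ->  [[-514, -281], [-1981, -1083]]
... * rho(b) = [[4, -1], [-11, 3]]  ->  [[1035, -329], [3989, -1268]]
... * rho(b) = [[4, -1], [-11, 3]]  ->  [[7759, -2022], [29904, -7793]]
... * rho(a) = [[-2, -1], [7, 3]]  ->  [[-29672, -13825], [-114359, -53283]]
... * rho(a) = [[-2, -1], [7, 3]]  ->  [[-37431, -11803], [-144263, -45490]]
tr = -37431 + -45490 = -82921

-82921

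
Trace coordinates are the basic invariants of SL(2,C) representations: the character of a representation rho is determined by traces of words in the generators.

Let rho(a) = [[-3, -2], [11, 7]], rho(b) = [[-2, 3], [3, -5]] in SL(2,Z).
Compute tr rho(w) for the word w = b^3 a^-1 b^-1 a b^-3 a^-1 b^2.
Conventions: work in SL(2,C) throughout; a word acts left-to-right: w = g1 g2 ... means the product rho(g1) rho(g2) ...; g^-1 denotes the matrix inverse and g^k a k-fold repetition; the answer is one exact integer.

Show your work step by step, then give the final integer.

24759622

rho(b) = [[-2, 3], [3, -5]]
... * rho(b) = [[-2, 3], [3, -5]]  ->  [[13, -21], [-21, 34]]
... * rho(b) = [[-2, 3], [3, -5]]  ->  [[-89, 144], [144, -233]]
... * rho(a^-1) = [[7, 2], [-11, -3]]  ->  [[-2207, -610], [3571, 987]]
... * rho(b^-1) = [[-5, -3], [-3, -2]]  ->  [[12865, 7841], [-20816, -12687]]
... * rho(a) = [[-3, -2], [11, 7]]  ->  [[47656, 29157], [-77109, -47177]]
... * rho(b^-1) = [[-5, -3], [-3, -2]]  ->  [[-325751, -201282], [527076, 325681]]
... * rho(b^-1) = [[-5, -3], [-3, -2]]  ->  [[2232601, 1379817], [-3612423, -2232590]]
... * rho(b^-1) = [[-5, -3], [-3, -2]]  ->  [[-15302456, -9457437], [24759885, 15302449]]
... * rho(a^-1) = [[7, 2], [-11, -3]]  ->  [[-3085385, -2232601], [4992256, 3612423]]
... * rho(b) = [[-2, 3], [3, -5]]  ->  [[-527033, 1906850], [852757, -3085347]]
... * rho(b) = [[-2, 3], [3, -5]]  ->  [[6774616, -11115349], [-10961555, 17985006]]
tr = 6774616 + 17985006 = 24759622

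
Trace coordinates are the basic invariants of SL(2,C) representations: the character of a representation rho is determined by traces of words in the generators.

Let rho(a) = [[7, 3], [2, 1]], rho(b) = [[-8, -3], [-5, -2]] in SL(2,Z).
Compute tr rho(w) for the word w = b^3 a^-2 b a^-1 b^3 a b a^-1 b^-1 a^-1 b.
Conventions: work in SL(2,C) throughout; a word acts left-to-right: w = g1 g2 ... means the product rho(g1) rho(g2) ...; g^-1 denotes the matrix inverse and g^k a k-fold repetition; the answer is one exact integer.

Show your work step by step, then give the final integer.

5141975015

rho(b) = [[-8, -3], [-5, -2]]
... * rho(b) = [[-8, -3], [-5, -2]]  ->  [[79, 30], [50, 19]]
... * rho(b) = [[-8, -3], [-5, -2]]  ->  [[-782, -297], [-495, -188]]
... * rho(a^-1) = [[1, -3], [-2, 7]]  ->  [[-188, 267], [-119, 169]]
... * rho(a^-1) = [[1, -3], [-2, 7]]  ->  [[-722, 2433], [-457, 1540]]
... * rho(b) = [[-8, -3], [-5, -2]]  ->  [[-6389, -2700], [-4044, -1709]]
... * rho(a^-1) = [[1, -3], [-2, 7]]  ->  [[-989, 267], [-626, 169]]
... * rho(b) = [[-8, -3], [-5, -2]]  ->  [[6577, 2433], [4163, 1540]]
... * rho(b) = [[-8, -3], [-5, -2]]  ->  [[-64781, -24597], [-41004, -15569]]
... * rho(b) = [[-8, -3], [-5, -2]]  ->  [[641233, 243537], [405877, 154150]]
... * rho(a) = [[7, 3], [2, 1]]  ->  [[4975705, 2167236], [3149439, 1371781]]
... * rho(b) = [[-8, -3], [-5, -2]]  ->  [[-50641820, -19261587], [-32054417, -12191879]]
... * rho(a^-1) = [[1, -3], [-2, 7]]  ->  [[-12118646, 17094351], [-7670659, 10820098]]
... * rho(b^-1) = [[-2, 3], [5, -8]]  ->  [[109709047, -173110746], [69441808, -109572761]]
... * rho(a^-1) = [[1, -3], [-2, 7]]  ->  [[455930539, -1540902363], [288587330, -975334751]]
... * rho(b) = [[-8, -3], [-5, -2]]  ->  [[4057067503, 1714013109], [2567975115, 1084907512]]
tr = 4057067503 + 1084907512 = 5141975015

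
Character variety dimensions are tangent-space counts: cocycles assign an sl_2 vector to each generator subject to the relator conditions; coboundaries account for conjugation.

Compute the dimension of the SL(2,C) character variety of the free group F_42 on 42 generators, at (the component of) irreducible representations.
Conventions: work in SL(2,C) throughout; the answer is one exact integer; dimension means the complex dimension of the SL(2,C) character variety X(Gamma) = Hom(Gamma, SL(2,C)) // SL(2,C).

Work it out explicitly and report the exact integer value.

The free group F_42: 42 generators, no relators.
Z^1(Gamma, Ad rho) = (sl_2)^42: a cocycle is a free choice of one sl_2 vector per generator, so dim Z^1 = 3*42 = 126.
dim B^1 = 3: the coboundary map is injective because an irreducible image has centralizer 0 in sl_2.
dim H^1 = 126 - 3 = 123, which is dim X.

123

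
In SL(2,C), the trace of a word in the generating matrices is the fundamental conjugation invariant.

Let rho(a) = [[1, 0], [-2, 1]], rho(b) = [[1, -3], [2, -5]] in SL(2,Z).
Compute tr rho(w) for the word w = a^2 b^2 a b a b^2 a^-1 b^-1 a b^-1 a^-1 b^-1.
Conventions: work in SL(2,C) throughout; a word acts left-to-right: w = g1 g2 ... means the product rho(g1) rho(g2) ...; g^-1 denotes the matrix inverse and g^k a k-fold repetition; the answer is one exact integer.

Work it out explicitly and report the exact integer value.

-101866

rho(a) = [[1, 0], [-2, 1]]
... * rho(a) = [[1, 0], [-2, 1]]  ->  [[1, 0], [-4, 1]]
... * rho(b) = [[1, -3], [2, -5]]  ->  [[1, -3], [-2, 7]]
... * rho(b) = [[1, -3], [2, -5]]  ->  [[-5, 12], [12, -29]]
... * rho(a) = [[1, 0], [-2, 1]]  ->  [[-29, 12], [70, -29]]
... * rho(b) = [[1, -3], [2, -5]]  ->  [[-5, 27], [12, -65]]
... * rho(a) = [[1, 0], [-2, 1]]  ->  [[-59, 27], [142, -65]]
... * rho(b) = [[1, -3], [2, -5]]  ->  [[-5, 42], [12, -101]]
... * rho(b) = [[1, -3], [2, -5]]  ->  [[79, -195], [-190, 469]]
... * rho(a^-1) = [[1, 0], [2, 1]]  ->  [[-311, -195], [748, 469]]
... * rho(b^-1) = [[-5, 3], [-2, 1]]  ->  [[1945, -1128], [-4678, 2713]]
... * rho(a) = [[1, 0], [-2, 1]]  ->  [[4201, -1128], [-10104, 2713]]
... * rho(b^-1) = [[-5, 3], [-2, 1]]  ->  [[-18749, 11475], [45094, -27599]]
... * rho(a^-1) = [[1, 0], [2, 1]]  ->  [[4201, 11475], [-10104, -27599]]
... * rho(b^-1) = [[-5, 3], [-2, 1]]  ->  [[-43955, 24078], [105718, -57911]]
tr = -43955 + -57911 = -101866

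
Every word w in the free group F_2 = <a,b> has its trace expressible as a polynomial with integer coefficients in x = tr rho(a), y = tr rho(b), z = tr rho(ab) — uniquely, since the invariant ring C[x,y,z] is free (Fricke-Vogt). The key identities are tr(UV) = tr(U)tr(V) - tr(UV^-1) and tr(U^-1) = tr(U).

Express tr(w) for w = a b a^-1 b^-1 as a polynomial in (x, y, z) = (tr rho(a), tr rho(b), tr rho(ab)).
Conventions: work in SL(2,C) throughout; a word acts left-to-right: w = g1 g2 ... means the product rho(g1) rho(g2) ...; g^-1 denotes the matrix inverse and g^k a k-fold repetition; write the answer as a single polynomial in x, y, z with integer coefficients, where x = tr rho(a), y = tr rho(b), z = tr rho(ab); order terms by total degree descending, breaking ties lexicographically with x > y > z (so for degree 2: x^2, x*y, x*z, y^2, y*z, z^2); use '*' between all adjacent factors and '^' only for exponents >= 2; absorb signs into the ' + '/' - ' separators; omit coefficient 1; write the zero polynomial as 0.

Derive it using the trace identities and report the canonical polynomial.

trace(b a b) = trace(b) * trace(a b) - trace(a) = y*z - x
trace(b a b a) = trace(b a) * trace(b a) - trace(1)   [split at repeated b] = z^2 - 2
trace(a b a^-1 b) = trace(b a b) * trace(a) - trace(b a b a) = x*y*z - x^2 - z^2 + 2
trace(a b a^-1 b^-1) = trace(a b a^-1) * trace(b) - trace(a b a^-1 b) = -x*y*z + x^2 + y^2 + z^2 - 2

-x*y*z + x^2 + y^2 + z^2 - 2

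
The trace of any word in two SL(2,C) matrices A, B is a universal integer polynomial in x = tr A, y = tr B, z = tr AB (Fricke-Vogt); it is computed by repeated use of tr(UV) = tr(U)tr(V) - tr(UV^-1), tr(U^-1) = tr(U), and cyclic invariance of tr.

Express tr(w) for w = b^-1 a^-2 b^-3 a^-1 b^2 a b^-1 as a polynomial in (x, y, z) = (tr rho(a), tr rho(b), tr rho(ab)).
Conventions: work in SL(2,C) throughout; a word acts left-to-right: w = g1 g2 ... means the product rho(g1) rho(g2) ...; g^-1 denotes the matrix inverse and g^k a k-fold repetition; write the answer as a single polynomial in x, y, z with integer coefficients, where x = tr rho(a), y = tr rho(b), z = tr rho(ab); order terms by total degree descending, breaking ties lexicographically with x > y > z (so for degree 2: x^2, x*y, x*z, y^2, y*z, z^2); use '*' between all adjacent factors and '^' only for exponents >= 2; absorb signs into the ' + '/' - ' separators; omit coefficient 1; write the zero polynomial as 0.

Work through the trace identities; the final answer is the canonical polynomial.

-x^2*y^5*z^2 + 2*x^3*y^4*z + 2*x*y^6*z + x*y^4*z^3 - x^4*y^3 - 2*x^2*y^5 - y^7 - y^5*z^2 - x^3*y^2*z - 8*x*y^4*z - x*y^2*z^3 + 7*x^2*y^3 + 7*y^5 + 3*y^3*z^2 + 6*x*y^2*z - 2*x^2*y - 14*y^3 - y*z^2 - x*z + 7*y

reduce: trace(a^-1 b) = trace(b) * trace(a) - trace(b a) = x*y - z
reduce: trace(b^2 a) = trace(b) * trace(a b) - trace(a) = y*z - x
reduce: trace(b^2) = trace(b) * trace(b) - trace(1) = y^2 - 2
so trace(a b^2 a) = trace(a) * trace(b^2 a) - trace(b^2) = x*y*z - x^2 - y^2 + 2
reduce: trace(a b a b) = trace(a b) * trace(a b) - trace(1) = z^2 - 2
trace(a b a) = trace(a) * trace(b a) - trace(b) = x*z - y
trace(a b^2 a b) = trace(b) * trace(a b a b) - trace(a b a) = y*z^2 - x*z - y
so trace(b^2 a b^-1 a) = trace(a b^2 a) * trace(b) - trace(a b^2 a b) = x*y^2*z - x^2*y - y^3 - y*z^2 + x*z + 3*y
trace(b^-1 a^-1 b^2 a) = trace(b^2 a b^-1) * trace(a) - trace(b^2 a b^-1 a) = -x*y^2*z + x^2*y + y^3 + y*z^2 - 3*y
reduce: trace(a^-1 b^2 a^-1 b^-1) = trace(b^-1 a^-1 b^2) * trace(a) - trace(b^-1 a^-1 b^2 a) = x*y^2*z - y^3 - y*z^2 - x*z + 3*y
trace(a^-1 b^2) = trace(b^2) * trace(a) - trace(b^2 a) = x*y^2 - y*z - x
reduce: trace(a^-1 b^2 a^-1) = trace(a^-1 b^2) * trace(a) - trace(a^-1 b^2 a) = x^2*y^2 - x*y*z - x^2 - y^2 + 2
reduce: trace(a^-1 b^-2 a^-1 b^2) = trace(a^-1 b^2 a^-1 b^-1) * trace(b) - trace(a^-1 b^2 a^-1) = x*y^3*z - x^2*y^2 - y^4 - y^2*z^2 + x^2 + 4*y^2 - 2
so trace(a b a^2 b) = trace(a) * trace(b a b a) - trace(b a b) = x*z^2 - y*z - x
reduce: trace(a b a^2) = trace(a) * trace(b a^2) - trace(b a) = x^2*z - x*y - z
trace(a b^2 a b a) = trace(b) * trace(a b a^2 b) - trace(a b a^2) = x*y*z^2 - x^2*z - y^2*z + z
trace(a b a b a b) = trace(a b a b) * trace(a b) - trace(b a) = z^3 - 3*z
trace(a b^2 a b a b) = trace(b) * trace(a b a b a b) - trace(a b a b a) = y*z^3 - x*z^2 - 2*y*z + x
reduce: trace(b^-1 a b^2 a b a) = trace(a b^2 a b a) * trace(b) - trace(a b^2 a b a b) = x*y^2*z^2 - x^2*y*z - y^3*z - y*z^3 + x*z^2 + 3*y*z - x
trace(b^-1 a b^2 a b a^-1) = trace(b^-1 a b^2 a b) * trace(a) - trace(b^-1 a b^2 a b a) = -x*y^2*z^2 + 2*x^2*y*z + y^3*z + y*z^3 - x^3 - x*y^2 - x*z^2 - 3*y*z + 3*x
trace(b^2 a b) = trace(b) * trace(b a b) - trace(b a) = y^2*z - x*y - z
reduce: trace(b^2 a b a^-1 b^-2 a) = trace(b^-1 a b^2 a b a^-1) * trace(b) - trace(b^-1 a b^2 a b a^-1 b) = -x*y^3*z^2 + 2*x^2*y^2*z + y^4*z + y^2*z^3 - x^3*y - x*y^3 - x*y*z^2 - 4*y^2*z + 4*x*y + z
trace(b^-2 a^-1 b^2 a b a^-1) = trace(b^2 a b a^-1 b^-2) * trace(a) - trace(b^2 a b a^-1 b^-2 a) = x*y^3*z^2 - 2*x^2*y^2*z - y^4*z - y^2*z^3 + x^3*y + x*y^3 + x*y*z^2 + 4*y^2*z - 3*x*y - z
trace(a^-2 b^-2 a^-1 b^2 a b) = trace(b^-2 a^-1 b^2 a b a^-1) * trace(a) - trace(b^-2 a^-1 b^2 a b) = x^2*y^3*z^2 - 2*x^3*y^2*z - x*y^4*z - x*y^2*z^3 + x^4*y + x^2*y^3 + x^2*y*z^2 + 5*x*y^2*z - 4*x^2*y - y^3 - y*z^2 - x*z + 3*y
trace(a^-2 b^-2 a^-1 b^2 a b^-1) = trace(a^-2 b^-2 a^-1 b^2 a) * trace(b) - trace(a^-2 b^-2 a^-1 b^2 a b) = -x^2*y^3*z^2 + 2*x^3*y^2*z + 2*x*y^4*z + x*y^2*z^3 - x^4*y - 2*x^2*y^3 - x^2*y*z^2 - y^5 - y^3*z^2 - 5*x*y^2*z + 5*x^2*y + 5*y^3 + y*z^2 + x*z - 5*y
so trace(b^-1 a^-1 b^2 a b^-2 a^-2 b^-1) = trace(a^-2 b^-2 a^-1 b^2 a b^-1) * trace(b) - trace(a^-2 b^-2 a^-1 b^2 a) = -x^2*y^4*z^2 + 2*x^3*y^3*z + 2*x*y^5*z + x*y^3*z^3 - x^4*y^2 - 2*x^2*y^4 - x^2*y^2*z^2 - y^6 - y^4*z^2 - 6*x*y^3*z + 6*x^2*y^2 + 6*y^4 + 2*y^2*z^2 + x*y*z - x^2 - 9*y^2 + 2
so trace(b^-2 a^-1 b^2 a) = trace(a^-1 b^2 a b^-1) * trace(b) - trace(a^-1 b^2 a) = -x*y^3*z + x^2*y^2 + y^4 + y^2*z^2 - 4*y^2 + 2
trace(b^-1 a^-1 b^2 a b^-2) = trace(b^-2 a^-1 b^2 a) * trace(b) - trace(b^-2 a^-1 b^2 a b) = -x*y^4*z + x^2*y^3 + y^5 + y^3*z^2 + x*y^2*z - x^2*y - 5*y^3 - y*z^2 + 5*y
trace(b a b^-1 a) = trace(a b a) * trace(b) - trace(a b a b) = x*y*z - y^2 - z^2 + 2
trace(a b^2 a^2) = trace(a) * trace(b^2 a^2) - trace(b^2 a) = x^2*y*z - x^3 - x*y^2 - y*z + 3*x
trace(a b^2 a^2 b) = trace(a) * trace(b a b^2 a) - trace(b a b^2) = x*y*z^2 - x^2*z - y^2*z + z
trace(a b^-1 a b^2 a) = trace(a b^2 a^2) * trace(b) - trace(a b^2 a^2 b) = x^2*y^2*z - x^3*y - x*y^3 - x*y*z^2 + x^2*z + 3*x*y - z
reduce: trace(b^2 a b^-1 a b^-1 a) = trace(a b^-1 a b^2 a) * trace(b) - trace(a b^-1 a b^2 a b) = x^2*y^3*z - x^3*y^2 - x*y^4 - 2*x*y^2*z^2 + 2*x^2*y*z + y^3*z + y*z^3 + 3*x*y^2 - x*z^2 - 4*y*z + x
trace(b^-1 a b^-1 a^-1 b^2 a) = trace(b^2 a b^-1 a b^-1) * trace(a) - trace(b^2 a b^-1 a b^-1 a) = -x^2*y^3*z + x^3*y^2 + x*y^4 + 2*x*y^2*z^2 - x^2*y*z - y^3*z - y*z^3 - 4*x*y^2 + 4*y*z + x
reduce: trace(a b^-1 a^-1 b^2 a) = trace(b^2 a^2 b^-1) * trace(a) - trace(b^2 a^2 b^-1 a) = -x^2*y^2*z + x^3*y + x*y^3 + x*y*z^2 - 4*x*y + z
trace(b^-1 a^-1 b^2 a b^-2 a) = trace(b^-1 a b^-1 a^-1 b^2 a) * trace(b) - trace(b^-1 a b^-1 a^-1 b^2 a b) = -x^2*y^4*z + x^3*y^3 + x*y^5 + 2*x*y^3*z^2 - y^4*z - y^2*z^3 - x^3*y - 5*x*y^3 - x*y*z^2 + 4*y^2*z + 5*x*y - z
reduce: trace(a^-1 b^-1 a^-1 b^2 a b^-2) = trace(b^-1 a^-1 b^2 a b^-2) * trace(a) - trace(b^-1 a^-1 b^2 a b^-2 a) = -x*y^3*z^2 + x^2*y^2*z + y^4*z + y^2*z^3 - 4*y^2*z + z
trace(b^-1 a^-1 b^2 a b^-2 a^-2) = trace(a^-1 b^-1 a^-1 b^2 a b^-2) * trace(a) - trace(a^-1 b^-1 a^-1 b^2 a b^-2 a) = -x^2*y^3*z^2 + x^3*y^2*z + 2*x*y^4*z + x*y^2*z^3 - x^2*y^3 - y^5 - y^3*z^2 - 5*x*y^2*z + x^2*y + 5*y^3 + y*z^2 + x*z - 5*y
so trace(b^-1 a^-2 b^-3 a^-1 b^2 a b^-1) = trace(b^-1 a^-1 b^2 a b^-2 a^-2 b^-1) * trace(b) - trace(b^-1 a^-1 b^2 a b^-2 a^-2) = -x^2*y^5*z^2 + 2*x^3*y^4*z + 2*x*y^6*z + x*y^4*z^3 - x^4*y^3 - 2*x^2*y^5 - y^7 - y^5*z^2 - x^3*y^2*z - 8*x*y^4*z - x*y^2*z^3 + 7*x^2*y^3 + 7*y^5 + 3*y^3*z^2 + 6*x*y^2*z - 2*x^2*y - 14*y^3 - y*z^2 - x*z + 7*y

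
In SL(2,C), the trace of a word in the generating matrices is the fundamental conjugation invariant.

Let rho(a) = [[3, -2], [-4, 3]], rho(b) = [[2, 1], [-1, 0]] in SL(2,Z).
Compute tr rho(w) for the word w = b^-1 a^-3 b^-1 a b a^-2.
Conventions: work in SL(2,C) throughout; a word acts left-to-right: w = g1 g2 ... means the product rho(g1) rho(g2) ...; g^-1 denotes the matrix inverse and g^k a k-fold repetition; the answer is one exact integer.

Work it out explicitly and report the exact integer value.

3818

rho(b^-1) = [[0, -1], [1, 2]]
... * rho(a^-1) = [[3, 2], [4, 3]]  ->  [[-4, -3], [11, 8]]
... * rho(a^-1) = [[3, 2], [4, 3]]  ->  [[-24, -17], [65, 46]]
... * rho(a^-1) = [[3, 2], [4, 3]]  ->  [[-140, -99], [379, 268]]
... * rho(b^-1) = [[0, -1], [1, 2]]  ->  [[-99, -58], [268, 157]]
... * rho(a) = [[3, -2], [-4, 3]]  ->  [[-65, 24], [176, -65]]
... * rho(b) = [[2, 1], [-1, 0]]  ->  [[-154, -65], [417, 176]]
... * rho(a^-1) = [[3, 2], [4, 3]]  ->  [[-722, -503], [1955, 1362]]
... * rho(a^-1) = [[3, 2], [4, 3]]  ->  [[-4178, -2953], [11313, 7996]]
tr = -4178 + 7996 = 3818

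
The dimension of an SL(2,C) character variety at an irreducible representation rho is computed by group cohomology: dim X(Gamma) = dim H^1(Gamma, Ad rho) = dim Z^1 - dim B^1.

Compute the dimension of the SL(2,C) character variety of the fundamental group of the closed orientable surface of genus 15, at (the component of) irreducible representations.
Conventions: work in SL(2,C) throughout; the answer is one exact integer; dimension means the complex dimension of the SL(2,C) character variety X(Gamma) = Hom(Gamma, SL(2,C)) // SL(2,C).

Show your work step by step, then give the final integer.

84

The genus-15 surface group: 2g = 30 generators, one relator prod [a_i, b_i].
Before the relator condition, cocycle space has dim 3*30 = 90.
H^2 = coker(d_2) is dual to H^0 = 0 at irreducible rho (Poincare duality), so d_2 is onto: dim Z^1 = 87.
dim B^1 = 3 (coboundaries, injective at irreducible rho).
dim H^1 = 87 - 3 = 84 = dim X.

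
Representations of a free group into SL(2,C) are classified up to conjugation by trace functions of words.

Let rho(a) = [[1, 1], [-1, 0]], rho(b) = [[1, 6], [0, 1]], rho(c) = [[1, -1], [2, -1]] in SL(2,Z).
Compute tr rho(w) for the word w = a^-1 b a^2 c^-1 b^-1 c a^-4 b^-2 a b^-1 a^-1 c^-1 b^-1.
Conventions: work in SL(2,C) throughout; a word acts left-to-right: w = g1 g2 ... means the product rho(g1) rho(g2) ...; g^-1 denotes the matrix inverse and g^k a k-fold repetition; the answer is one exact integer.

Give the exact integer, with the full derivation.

142242

rho(a^-1) = [[0, -1], [1, 1]]
... * rho(b) = [[1, 6], [0, 1]]  ->  [[0, -1], [1, 7]]
... * rho(a) = [[1, 1], [-1, 0]]  ->  [[1, 0], [-6, 1]]
... * rho(a) = [[1, 1], [-1, 0]]  ->  [[1, 1], [-7, -6]]
... * rho(c^-1) = [[-1, 1], [-2, 1]]  ->  [[-3, 2], [19, -13]]
... * rho(b^-1) = [[1, -6], [0, 1]]  ->  [[-3, 20], [19, -127]]
... * rho(c) = [[1, -1], [2, -1]]  ->  [[37, -17], [-235, 108]]
... * rho(a^-1) = [[0, -1], [1, 1]]  ->  [[-17, -54], [108, 343]]
... * rho(a^-1) = [[0, -1], [1, 1]]  ->  [[-54, -37], [343, 235]]
... * rho(a^-1) = [[0, -1], [1, 1]]  ->  [[-37, 17], [235, -108]]
... * rho(a^-1) = [[0, -1], [1, 1]]  ->  [[17, 54], [-108, -343]]
... * rho(b^-1) = [[1, -6], [0, 1]]  ->  [[17, -48], [-108, 305]]
... * rho(b^-1) = [[1, -6], [0, 1]]  ->  [[17, -150], [-108, 953]]
... * rho(a) = [[1, 1], [-1, 0]]  ->  [[167, 17], [-1061, -108]]
... * rho(b^-1) = [[1, -6], [0, 1]]  ->  [[167, -985], [-1061, 6258]]
... * rho(a^-1) = [[0, -1], [1, 1]]  ->  [[-985, -1152], [6258, 7319]]
... * rho(c^-1) = [[-1, 1], [-2, 1]]  ->  [[3289, -2137], [-20896, 13577]]
... * rho(b^-1) = [[1, -6], [0, 1]]  ->  [[3289, -21871], [-20896, 138953]]
tr = 3289 + 138953 = 142242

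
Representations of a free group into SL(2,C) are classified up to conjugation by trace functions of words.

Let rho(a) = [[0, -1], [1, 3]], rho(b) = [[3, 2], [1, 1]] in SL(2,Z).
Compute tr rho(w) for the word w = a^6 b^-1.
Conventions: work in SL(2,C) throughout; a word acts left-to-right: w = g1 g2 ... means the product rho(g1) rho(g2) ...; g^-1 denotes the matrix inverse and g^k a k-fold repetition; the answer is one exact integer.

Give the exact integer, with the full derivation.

rho(a) = [[0, -1], [1, 3]]
... * rho(a) = [[0, -1], [1, 3]]  ->  [[-1, -3], [3, 8]]
... * rho(a) = [[0, -1], [1, 3]]  ->  [[-3, -8], [8, 21]]
... * rho(a) = [[0, -1], [1, 3]]  ->  [[-8, -21], [21, 55]]
... * rho(a) = [[0, -1], [1, 3]]  ->  [[-21, -55], [55, 144]]
... * rho(a) = [[0, -1], [1, 3]]  ->  [[-55, -144], [144, 377]]
... * rho(b^-1) = [[1, -2], [-1, 3]]  ->  [[89, -322], [-233, 843]]
tr = 89 + 843 = 932

932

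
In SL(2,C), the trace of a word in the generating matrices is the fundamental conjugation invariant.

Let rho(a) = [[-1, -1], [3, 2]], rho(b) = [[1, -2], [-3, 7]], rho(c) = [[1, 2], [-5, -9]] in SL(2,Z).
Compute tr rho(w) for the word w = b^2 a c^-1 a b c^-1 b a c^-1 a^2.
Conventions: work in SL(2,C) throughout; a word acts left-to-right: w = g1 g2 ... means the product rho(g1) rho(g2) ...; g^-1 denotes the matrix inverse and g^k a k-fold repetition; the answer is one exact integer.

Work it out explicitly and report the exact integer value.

-114572

rho(b) = [[1, -2], [-3, 7]]
... * rho(b) = [[1, -2], [-3, 7]]  ->  [[7, -16], [-24, 55]]
... * rho(a) = [[-1, -1], [3, 2]]  ->  [[-55, -39], [189, 134]]
... * rho(c^-1) = [[-9, -2], [5, 1]]  ->  [[300, 71], [-1031, -244]]
... * rho(a) = [[-1, -1], [3, 2]]  ->  [[-87, -158], [299, 543]]
... * rho(b) = [[1, -2], [-3, 7]]  ->  [[387, -932], [-1330, 3203]]
... * rho(c^-1) = [[-9, -2], [5, 1]]  ->  [[-8143, -1706], [27985, 5863]]
... * rho(b) = [[1, -2], [-3, 7]]  ->  [[-3025, 4344], [10396, -14929]]
... * rho(a) = [[-1, -1], [3, 2]]  ->  [[16057, 11713], [-55183, -40254]]
... * rho(c^-1) = [[-9, -2], [5, 1]]  ->  [[-85948, -20401], [295377, 70112]]
... * rho(a) = [[-1, -1], [3, 2]]  ->  [[24745, 45146], [-85041, -155153]]
... * rho(a) = [[-1, -1], [3, 2]]  ->  [[110693, 65547], [-380418, -225265]]
tr = 110693 + -225265 = -114572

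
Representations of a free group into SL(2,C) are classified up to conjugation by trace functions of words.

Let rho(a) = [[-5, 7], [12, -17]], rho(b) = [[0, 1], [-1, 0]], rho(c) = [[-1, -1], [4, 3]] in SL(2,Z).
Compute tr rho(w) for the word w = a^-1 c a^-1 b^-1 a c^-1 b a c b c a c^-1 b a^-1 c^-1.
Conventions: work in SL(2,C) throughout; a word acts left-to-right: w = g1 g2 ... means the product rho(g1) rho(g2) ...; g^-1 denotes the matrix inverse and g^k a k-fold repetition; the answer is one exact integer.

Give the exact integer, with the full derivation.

rho(a^-1) = [[-17, -7], [-12, -5]]
... * rho(c) = [[-1, -1], [4, 3]]  ->  [[-11, -4], [-8, -3]]
... * rho(a^-1) = [[-17, -7], [-12, -5]]  ->  [[235, 97], [172, 71]]
... * rho(b^-1) = [[0, -1], [1, 0]]  ->  [[97, -235], [71, -172]]
... * rho(a) = [[-5, 7], [12, -17]]  ->  [[-3305, 4674], [-2419, 3421]]
... * rho(c^-1) = [[3, 1], [-4, -1]]  ->  [[-28611, -7979], [-20941, -5840]]
... * rho(b) = [[0, 1], [-1, 0]]  ->  [[7979, -28611], [5840, -20941]]
... * rho(a) = [[-5, 7], [12, -17]]  ->  [[-383227, 542240], [-280492, 396877]]
... * rho(c) = [[-1, -1], [4, 3]]  ->  [[2552187, 2009947], [1868000, 1471123]]
... * rho(b) = [[0, 1], [-1, 0]]  ->  [[-2009947, 2552187], [-1471123, 1868000]]
... * rho(c) = [[-1, -1], [4, 3]]  ->  [[12218695, 9666508], [8943123, 7075123]]
... * rho(a) = [[-5, 7], [12, -17]]  ->  [[54904621, -78799771], [40185861, -57675230]]
... * rho(c^-1) = [[3, 1], [-4, -1]]  ->  [[479912947, 133704392], [351258503, 97861091]]
... * rho(b) = [[0, 1], [-1, 0]]  ->  [[-133704392, 479912947], [-97861091, 351258503]]
... * rho(a^-1) = [[-17, -7], [-12, -5]]  ->  [[-3485980700, -1463633991], [-2551463489, -1071264878]]
... * rho(c^-1) = [[3, 1], [-4, -1]]  ->  [[-4603406136, -2022346709], [-3369330955, -1480198611]]
tr = -4603406136 + -1480198611 = -6083604747

-6083604747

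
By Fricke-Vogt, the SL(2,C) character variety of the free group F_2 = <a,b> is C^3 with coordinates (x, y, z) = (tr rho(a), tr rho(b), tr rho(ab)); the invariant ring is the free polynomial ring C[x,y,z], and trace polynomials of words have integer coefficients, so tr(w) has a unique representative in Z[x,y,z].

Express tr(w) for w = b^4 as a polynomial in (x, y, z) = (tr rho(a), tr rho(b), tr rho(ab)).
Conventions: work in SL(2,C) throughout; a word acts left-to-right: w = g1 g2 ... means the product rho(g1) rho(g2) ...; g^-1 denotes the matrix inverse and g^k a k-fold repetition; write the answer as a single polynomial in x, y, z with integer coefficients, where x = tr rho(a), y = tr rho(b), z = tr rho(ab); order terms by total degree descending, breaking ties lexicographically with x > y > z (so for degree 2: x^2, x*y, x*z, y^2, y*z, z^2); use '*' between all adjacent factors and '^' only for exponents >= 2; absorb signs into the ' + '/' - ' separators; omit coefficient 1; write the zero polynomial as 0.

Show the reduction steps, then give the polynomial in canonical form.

y^4 - 4*y^2 + 2

trace(b^2) = trace(b) trace(b) - trace(1)  (reduce the b square) = y^2 - 2
next, trace(b^3) = trace(b) trace(b^2) - trace(b)  (reduce the b square) = y^3 - 3*y
and trace(b^4) = trace(b) trace(b^3) - trace(b^2)  (reduce the b square) = y^4 - 4*y^2 + 2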